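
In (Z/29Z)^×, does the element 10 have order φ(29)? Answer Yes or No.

φ(29) = 29 − 1 = 28 = 2^2 · 7.
10 is a primitive root mod 29 iff 10^(φ(29)/q) ≢ 1 for every prime q | φ(29), i.e. q ∈ {2, 7}.
10^14 ≡ 28 (mod 29)  [q = 2: ≢ 1 ✓]
10^4 ≡ 24 (mod 29)  [q = 7: ≢ 1 ✓]
None equal 1, so ord_29(10) = 28: 10 is a primitive root.

Yes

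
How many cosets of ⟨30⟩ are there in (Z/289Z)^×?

4

ord(30) | φ(289) = φ(17^2) = 17·(17−1) = 272 = 2^4 · 17.
Divisors of 272: 1, 2, 4, 8, 16, 17, 34, 68, 136, 272.
Compute 30^d (mod 289) for the divisors d until we hit 1:
30^1 ≡ 30 (mod 289)
30^2 ≡ 33 (mod 289)
30^4 ≡ 222 (mod 289)
30^8 ≡ 154 (mod 289)
30^16 ≡ 18 (mod 289)
30^17 ≡ 251 (mod 289)
30^34 ≡ 288 (mod 289)
30^68 ≡ 1 (mod 289) ✓
The order of 30 is 68, so the subgroup it generates has 68 elements.
[(Z/289Z)^× : ⟨30⟩] = 272/68 = 4.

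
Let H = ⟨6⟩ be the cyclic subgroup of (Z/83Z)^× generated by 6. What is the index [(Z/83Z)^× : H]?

1

The order of 6 must divide φ(83) = 83 − 1 = 82 = 2 · 41.
Divisors of 82: 1, 2, 41, 82.
Check 6^d mod 83 for each divisor in increasing order:
6^1 ≡ 6
6^2 ≡ 36
6^41 ≡ 82
6^82 ≡ 1
Thus |⟨6⟩| = ord(6) = 82.
[(Z/83Z)^× : ⟨6⟩] = 82/82 = 1.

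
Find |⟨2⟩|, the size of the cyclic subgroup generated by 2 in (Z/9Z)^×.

6

Since 2 ∈ (Z/9Z)^×, its order divides φ(9) = φ(3^2) = 3·(3−1) = 6 = 2 · 3.
Divisors of 6: 1, 2, 3, 6.
Check 2^d mod 9 for each divisor in increasing order:
2^1 ≡ 2 (mod 9)
2^2 ≡ 4 (mod 9)
2^3 ≡ 8 (mod 9)
2^6 ≡ 1 (mod 9) ✓
So ord_9(2) = 6.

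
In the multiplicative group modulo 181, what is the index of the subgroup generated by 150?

9

ord(150) | φ(181) = 181 − 1 = 180 = 2^2 · 3^2 · 5.
Divisors of 180: 1, 2, 3, 4, 5, 6, 9, 10, 12, 15, 18, 20, 30, 36, 45, 60, 90, 180.
Evaluate successive powers at the divisors of 180:
150^1 ≡ 150 (mod 181)
150^2 ≡ 56 (mod 181)
150^3 ≡ 74 (mod 181)
150^4 ≡ 59 (mod 181)
150^5 ≡ 162 (mod 181)
150^6 ≡ 46 (mod 181)
150^9 ≡ 146 (mod 181)
150^10 ≡ 180 (mod 181)
150^12 ≡ 125 (mod 181)
150^15 ≡ 19 (mod 181)
150^18 ≡ 139 (mod 181)
150^20 ≡ 1 (mod 181) ✓
So ord_181(150) = 20, hence |⟨150⟩| = 20.
[(Z/181Z)^× : ⟨150⟩] = 180/20 = 9.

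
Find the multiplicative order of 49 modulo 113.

7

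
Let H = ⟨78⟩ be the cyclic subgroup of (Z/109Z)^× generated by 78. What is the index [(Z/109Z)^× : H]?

4

The order of 78 must divide φ(109) = 109 − 1 = 108 = 2^2 · 3^3.
Divisors of 108: 1, 2, 3, 4, 6, 9, 12, 18, 27, 36, 54, 108.
Test each divisor d:
78^1 ≡ 78 (mod 109)
78^2 ≡ 89 (mod 109)
78^3 ≡ 75 (mod 109)
78^4 ≡ 73 (mod 109)
78^6 ≡ 66 (mod 109)
78^9 ≡ 45 (mod 109)
78^12 ≡ 105 (mod 109)
78^18 ≡ 63 (mod 109)
78^27 ≡ 1 (mod 109) ✓
So ord_109(78) = 27, hence |⟨78⟩| = 27.
[(Z/109Z)^× : ⟨78⟩] = 108/27 = 4.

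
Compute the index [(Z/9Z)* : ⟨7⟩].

2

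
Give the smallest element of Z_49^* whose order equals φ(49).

φ(49) = φ(7^2) = 7·(7−1) = 42 = 2 · 3 · 7.
g is a primitive root iff g^(42/q) ≢ 1 (mod 49) for each prime q ∈ {2, 3, 7}.
g = 2: 2^21 ≡ 1 — hits 1, so not a primitive root.
g = 3: 3^21 ≡ 48; 3^14 ≡ 30; 3^6 ≡ 43 — none is 1, so 3 is a primitive root.
So 3 is the smallest generator of (Z/49Z)^×.

3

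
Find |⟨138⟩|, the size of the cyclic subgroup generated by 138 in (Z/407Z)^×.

30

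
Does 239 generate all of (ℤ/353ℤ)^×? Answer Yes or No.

φ(353) = 353 − 1 = 352 = 2^5 · 11.
239 is a primitive root mod 353 iff 239^(φ(353)/q) ≢ 1 for every prime q | φ(353), i.e. q ∈ {2, 11}.
239^176 ≡ 352 (mod 353)  [q = 2: ≢ 1 ✓]
239^32 ≡ 337 (mod 353)  [q = 11: ≢ 1 ✓]
All checks pass, so 239 has order 352 and is a primitive root modulo 353.

Yes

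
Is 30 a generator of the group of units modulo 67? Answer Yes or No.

No

φ(67) = 67 − 1 = 66 = 2 · 3 · 11.
30 is a primitive root mod 67 iff 30^(φ(67)/q) ≢ 1 for every prime q | φ(67), i.e. q ∈ {2, 3, 11}.
30^33 ≡ 66 (mod 67)  [q = 2: ≢ 1 ✓]
30^22 ≡ 37 (mod 67)  [q = 3: ≢ 1 ✓]
30^6 ≡ 1 (mod 67)  [q = 11: ≡ 1 ✗]
Since 30^6 ≡ 1, the order of 30 divides 6 < 66, so 30 is not a primitive root.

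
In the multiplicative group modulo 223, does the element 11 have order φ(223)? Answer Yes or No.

Yes

φ(223) = 223 − 1 = 222 = 2 · 3 · 37.
Test 11^(222/q) mod 223 for each prime factor q of 222:
11^111 ≡ 222 (mod 223)  [q = 2: ≢ 1 ✓]
11^74 ≡ 39 (mod 223)  [q = 3: ≢ 1 ✓]
11^6 ≡ 49 (mod 223)  [q = 37: ≢ 1 ✓]
Every test exponent gives a nontrivial residue, hence 11 generates the full group.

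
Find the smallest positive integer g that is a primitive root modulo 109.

φ(109) = 109 − 1 = 108 = 2^2 · 3^3.
g is a primitive root iff g^(108/q) ≢ 1 (mod 109) for each prime q ∈ {2, 3}.
g = 2: 2^54 ≡ 108; 2^36 ≡ 1 — hits 1, so not a primitive root.
g = 3: 3^54 ≡ 1 — hits 1, so not a primitive root.
g = 4: 4^54 ≡ 1 — hits 1, so not a primitive root.
g = 5: 5^54 ≡ 1 — hits 1, so not a primitive root.
g = 6: 6^54 ≡ 108; 6^36 ≡ 63 — none is 1, so 6 is a primitive root.
The smallest primitive root modulo 109 is 6.

6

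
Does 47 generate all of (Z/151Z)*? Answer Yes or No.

No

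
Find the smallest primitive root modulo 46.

5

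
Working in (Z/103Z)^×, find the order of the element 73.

By Lagrange's theorem, ord_103(73) divides φ(103) = 103 − 1 = 102 = 2 · 3 · 17.
Divisors of 102: 1, 2, 3, 6, 17, 34, 51, 102.
Check 73^d mod 103 for each divisor in increasing order:
73^1 ≡ 73 (mod 103)
73^2 ≡ 76 (mod 103)
73^3 ≡ 89 (mod 103)
73^6 ≡ 93 (mod 103)
73^17 ≡ 102 (mod 103)
73^34 ≡ 1 (mod 103) ✓
Therefore the multiplicative order of 73 modulo 103 is 34.

34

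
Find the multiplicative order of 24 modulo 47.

Since 24 ∈ (Z/47Z)^×, its order divides φ(47) = 47 − 1 = 46 = 2 · 23.
Divisors of 46: 1, 2, 23, 46.
Evaluate successive powers at the divisors of 46:
24^1 ≡ 24 (mod 47)
24^2 ≡ 12 (mod 47)
24^23 ≡ 1 (mod 47) ✓
Therefore the multiplicative order of 24 modulo 47 is 23.

23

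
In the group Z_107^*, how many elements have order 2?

1

φ(107) = 107 − 1 = 106 = 2 · 53.
(Z/107Z)^× is cyclic (|G| = 106); a cyclic group of order m has exactly φ(d) elements of each order d | m, and none otherwise.
2 | 106, and φ(2) = 2 − 1 = 1.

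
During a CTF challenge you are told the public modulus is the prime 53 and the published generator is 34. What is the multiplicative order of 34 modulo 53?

52

By Lagrange's theorem, ord_53(34) divides φ(53) = 53 − 1 = 52 = 2^2 · 13.
Divisors of 52: 1, 2, 4, 13, 26, 52.
Evaluate successive powers at the divisors of 52:
34^1 ≡ 34 (mod 53)
34^2 ≡ 43 (mod 53)
34^4 ≡ 47 (mod 53)
34^13 ≡ 23 (mod 53)
34^26 ≡ 52 (mod 53)
34^52 ≡ 1 (mod 53) ✓
So ord_53(34) = 52.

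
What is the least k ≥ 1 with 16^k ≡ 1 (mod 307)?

The order of 16 must divide φ(307) = 307 − 1 = 306 = 2 · 3^2 · 17.
Divisors of 306: 1, 2, 3, 6, 9, 17, 18, 34, 51, 102, 153, 306.
Compute 16^d (mod 307) for the divisors d until we hit 1:
16^1 ≡ 16 (mod 307)
16^2 ≡ 256 (mod 307)
16^3 ≡ 105 (mod 307)
16^6 ≡ 280 (mod 307)
16^9 ≡ 235 (mod 307)
16^17 ≡ 17 (mod 307)
16^18 ≡ 272 (mod 307)
16^34 ≡ 289 (mod 307)
16^51 ≡ 1 (mod 307) ✓
The smallest such exponent is 51, so the order of 16 is 51.

51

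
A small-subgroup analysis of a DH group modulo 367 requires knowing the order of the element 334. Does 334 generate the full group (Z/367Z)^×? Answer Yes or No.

Yes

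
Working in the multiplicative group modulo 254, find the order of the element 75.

18

Since 75 ∈ (Z/254Z)^×, its order divides φ(254) = φ(2)·φ(127) = 1·126 = 126 = 2 · 3^2 · 7.
Divisors of 126: 1, 2, 3, 6, 7, 9, 14, 18, 21, 42, 63, 126.
Test each divisor d:
75^1 ≡ 75 (mod 254)
75^2 ≡ 37 (mod 254)
75^3 ≡ 235 (mod 254)
75^6 ≡ 107 (mod 254)
75^7 ≡ 151 (mod 254)
75^9 ≡ 253 (mod 254)
75^14 ≡ 195 (mod 254)
75^18 ≡ 1 (mod 254) ✓
The smallest such exponent is 18, so the order of 75 is 18.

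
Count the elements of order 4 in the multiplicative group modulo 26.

φ(26) = φ(2)·φ(13) = 1·12 = 12 = 2^2 · 3.
Since (Z/26Z)^× is cyclic of order 12, the number of elements of order d is φ(d) when d | 12 and 0 otherwise.
4 = 2^2 divides 12, and φ(4) = 2.

2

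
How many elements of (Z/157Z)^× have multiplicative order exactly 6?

2

φ(157) = 157 − 1 = 156 = 2^2 · 3 · 13.
Since (Z/157Z)^× is cyclic of order 156, the number of elements of order d is φ(d) when d | 156 and 0 otherwise.
6 = 2 · 3 divides 156, and φ(6) = 2.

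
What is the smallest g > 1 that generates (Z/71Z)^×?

φ(71) = 71 − 1 = 70 = 2 · 5 · 7.
g is a primitive root iff g^(70/q) ≢ 1 (mod 71) for each prime q ∈ {2, 5, 7}.
g = 2: 2^35 ≡ 1 — hits 1, so not a primitive root.
g = 3: 3^35 ≡ 1 — hits 1, so not a primitive root.
g = 4: 4^35 ≡ 1 — hits 1, so not a primitive root.
g = 5: 5^35 ≡ 1 — hits 1, so not a primitive root.
g = 6: 6^35 ≡ 1 — hits 1, so not a primitive root.
g = 7: 7^35 ≡ 70; 7^14 ≡ 54; 7^10 ≡ 45 — none is 1, so 7 is a primitive root.
So 7 is the smallest generator of (Z/71Z)^×.

7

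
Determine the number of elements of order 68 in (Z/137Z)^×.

φ(137) = 137 − 1 = 136 = 2^3 · 17.
Since (Z/137Z)^× is cyclic of order 136, the number of elements of order d is φ(d) when d | 136 and 0 otherwise.
68 = 2^2 · 17 divides 136, and φ(68) = 32.

32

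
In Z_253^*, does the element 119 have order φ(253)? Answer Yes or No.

No

253 = 11 · 23 is a product of two distinct odd primes, so (Z/253Z)^× ≅ (Z/11Z)^× × (Z/23Z)^× is not cyclic.
No primitive root modulo 253 exists; in particular 119 is not one.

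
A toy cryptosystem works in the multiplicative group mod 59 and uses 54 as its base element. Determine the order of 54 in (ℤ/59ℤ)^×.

58

ord(54) | φ(59) = 59 − 1 = 58 = 2 · 29.
Divisors of 58: 1, 2, 29, 58.
Check 54^d mod 59 for each divisor in increasing order:
54^1 ≡ 54 (mod 59)
54^2 ≡ 25 (mod 59)
54^29 ≡ 58 (mod 59)
54^58 ≡ 1 (mod 59) ✓
The smallest such exponent is 58, so the order of 54 is 58.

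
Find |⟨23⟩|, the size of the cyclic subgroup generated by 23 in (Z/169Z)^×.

6

ord(23) | φ(169) = φ(13^2) = 13·(13−1) = 156 = 2^2 · 3 · 13.
Divisors of 156: 1, 2, 3, 4, 6, 12, 13, 26, 39, 52, 78, 156.
Test each divisor d:
23^1 ≡ 23
23^2 ≡ 22
23^3 ≡ 168
23^4 ≡ 146
23^6 ≡ 1
So ord_169(23) = 6.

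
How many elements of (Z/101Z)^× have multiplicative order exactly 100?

40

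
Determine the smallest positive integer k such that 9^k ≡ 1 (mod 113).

ord(9) | φ(113) = 113 − 1 = 112 = 2^4 · 7.
Divisors of 112: 1, 2, 4, 7, 8, 14, 16, 28, 56, 112.
Compute 9^d (mod 113) for the divisors d until we hit 1:
9^1 ≡ 9
9^2 ≡ 81
9^4 ≡ 7
9^7 ≡ 18
9^8 ≡ 49
9^14 ≡ 98
9^16 ≡ 28
9^28 ≡ 112
9^56 ≡ 1
Therefore the multiplicative order of 9 modulo 113 is 56.

56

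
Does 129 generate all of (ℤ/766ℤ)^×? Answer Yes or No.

φ(766) = φ(2)·φ(383) = 1·382 = 382 = 2 · 191.
Test 129^(382/q) mod 766 for each prime factor q of 382:
129^191 ≡ 1 (mod 766)  [q = 2: ≡ 1 ✗]
129^2 ≡ 555 (mod 766)  [q = 191: ≢ 1 ✓]
The check at q = 2 fails, so 129 generates a proper subgroup.

No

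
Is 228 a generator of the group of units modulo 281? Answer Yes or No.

No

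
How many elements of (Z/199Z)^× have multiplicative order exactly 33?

20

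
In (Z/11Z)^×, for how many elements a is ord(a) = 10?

φ(11) = 11 − 1 = 10 = 2 · 5.
Since (Z/11Z)^× is cyclic of order 10, the number of elements of order d is φ(d) when d | 10 and 0 otherwise.
10 = 2 · 5 divides 10, and φ(10) = 4.

4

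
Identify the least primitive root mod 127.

φ(127) = 127 − 1 = 126 = 2 · 3^2 · 7.
g is a primitive root iff g^(126/q) ≢ 1 (mod 127) for each prime q ∈ {2, 3, 7}.
g = 2: 2^63 ≡ 1 — hits 1, so not a primitive root.
g = 3: 3^63 ≡ 126; 3^42 ≡ 107; 3^18 ≡ 4 — none is 1, so 3 is a primitive root.
The smallest primitive root modulo 127 is 3.

3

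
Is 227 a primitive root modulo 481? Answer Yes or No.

No

481 = 13 · 37 is a product of two distinct odd primes, so (Z/481Z)^× ≅ (Z/13Z)^× × (Z/37Z)^× is not cyclic.
No primitive root modulo 481 exists; in particular 227 is not one.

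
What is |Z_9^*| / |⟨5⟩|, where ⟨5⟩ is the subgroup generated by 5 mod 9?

1

The order of 5 must divide φ(9) = φ(3^2) = 3·(3−1) = 6 = 2 · 3.
Divisors of 6: 1, 2, 3, 6.
Check 5^d mod 9 for each divisor in increasing order:
5^1 ≡ 5 (mod 9)
5^2 ≡ 7 (mod 9)
5^3 ≡ 8 (mod 9)
5^6 ≡ 1 (mod 9) ✓
So ord_9(5) = 6, hence |⟨5⟩| = 6.
Index = |(Z/9Z)^×| / |⟨5⟩| = 6 / 6 = 1.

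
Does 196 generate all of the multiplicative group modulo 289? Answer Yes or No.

No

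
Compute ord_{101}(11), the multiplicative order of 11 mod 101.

100

ord(11) | φ(101) = 101 − 1 = 100 = 2^2 · 5^2.
Divisors of 100: 1, 2, 4, 5, 10, 20, 25, 50, 100.
Compute 11^d (mod 101) for the divisors d until we hit 1:
11^1 ≡ 11
11^2 ≡ 20
11^4 ≡ 97
11^5 ≡ 57
11^10 ≡ 17
11^20 ≡ 87
11^25 ≡ 10
11^50 ≡ 100
11^100 ≡ 1
Therefore the multiplicative order of 11 modulo 101 is 100.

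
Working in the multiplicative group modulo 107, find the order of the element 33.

53

By Lagrange's theorem, ord_107(33) divides φ(107) = 107 − 1 = 106 = 2 · 53.
Divisors of 106: 1, 2, 53, 106.
Evaluate successive powers at the divisors of 106:
33^1 ≡ 33 (mod 107)
33^2 ≡ 19 (mod 107)
33^53 ≡ 1 (mod 107) ✓
Hence ord(33) = 53.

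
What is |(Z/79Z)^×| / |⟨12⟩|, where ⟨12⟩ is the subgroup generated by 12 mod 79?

ord(12) | φ(79) = 79 − 1 = 78 = 2 · 3 · 13.
Divisors of 78: 1, 2, 3, 6, 13, 26, 39, 78.
Evaluate successive powers at the divisors of 78:
12^1 ≡ 12 (mod 79)
12^2 ≡ 65 (mod 79)
12^3 ≡ 69 (mod 79)
12^6 ≡ 21 (mod 79)
12^13 ≡ 78 (mod 79)
12^26 ≡ 1 (mod 79) ✓
Thus |⟨12⟩| = ord(12) = 26.
Index = |(Z/79Z)^×| / |⟨12⟩| = 78 / 26 = 3.

3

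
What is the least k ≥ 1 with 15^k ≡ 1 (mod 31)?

10

Since 15 ∈ (Z/31Z)^×, its order divides φ(31) = 31 − 1 = 30 = 2 · 3 · 5.
Divisors of 30: 1, 2, 3, 5, 6, 10, 15, 30.
Check 15^d mod 31 for each divisor in increasing order:
15^1 ≡ 15 (mod 31)
15^2 ≡ 8 (mod 31)
15^3 ≡ 27 (mod 31)
15^5 ≡ 30 (mod 31)
15^6 ≡ 16 (mod 31)
15^10 ≡ 1 (mod 31) ✓
The smallest such exponent is 10, so the order of 15 is 10.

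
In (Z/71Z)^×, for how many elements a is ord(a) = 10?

φ(71) = 71 − 1 = 70 = 2 · 5 · 7.
Since (Z/71Z)^× is cyclic of order 70, the number of elements of order d is φ(d) when d | 70 and 0 otherwise.
10 = 2 · 5 divides 70, and φ(10) = 4.

4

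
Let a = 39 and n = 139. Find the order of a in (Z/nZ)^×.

46

The order of 39 must divide φ(139) = 139 − 1 = 138 = 2 · 3 · 23.
Divisors of 138: 1, 2, 3, 6, 23, 46, 69, 138.
Check 39^d mod 139 for each divisor in increasing order:
39^1 ≡ 39
39^2 ≡ 131
39^3 ≡ 105
39^6 ≡ 44
39^23 ≡ 138
39^46 ≡ 1
So ord_139(39) = 46.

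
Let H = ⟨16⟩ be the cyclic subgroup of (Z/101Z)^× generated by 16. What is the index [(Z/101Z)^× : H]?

The order of 16 must divide φ(101) = 101 − 1 = 100 = 2^2 · 5^2.
Divisors of 100: 1, 2, 4, 5, 10, 20, 25, 50, 100.
Evaluate successive powers at the divisors of 100:
16^1 ≡ 16 (mod 101)
16^2 ≡ 54 (mod 101)
16^4 ≡ 88 (mod 101)
16^5 ≡ 95 (mod 101)
16^10 ≡ 36 (mod 101)
16^20 ≡ 84 (mod 101)
16^25 ≡ 1 (mod 101) ✓
Thus |⟨16⟩| = ord(16) = 25.
Index = |(Z/101Z)^×| / |⟨16⟩| = 100 / 25 = 4.

4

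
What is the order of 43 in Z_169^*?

78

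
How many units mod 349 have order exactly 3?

φ(349) = 349 − 1 = 348 = 2^2 · 3 · 29.
Since (Z/349Z)^× is cyclic of order 348, the number of elements of order d is φ(d) when d | 348 and 0 otherwise.
3 | 348, and φ(3) = 3 − 1 = 2.

2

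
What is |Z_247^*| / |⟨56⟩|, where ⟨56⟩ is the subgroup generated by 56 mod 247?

Since 56 ∈ (Z/247Z)^×, its order divides φ(247) = φ(13·19) = (13−1)·(19−1) = 12·18 = 216 = 2^3 · 3^3.
Divisors of 216: 1, 2, 3, 4, 6, 8, 9, 12, 18, 24, 27, 36, 54, 72, 108, 216.
Evaluate successive powers at the divisors of 216:
56^1 ≡ 56 (mod 247)
56^2 ≡ 172 (mod 247)
56^3 ≡ 246 (mod 247)
56^4 ≡ 191 (mod 247)
56^6 ≡ 1 (mod 247) ✓
Thus |⟨56⟩| = ord(56) = 6.
Index = |(Z/247Z)^×| / |⟨56⟩| = 216 / 6 = 36.

36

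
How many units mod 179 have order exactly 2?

1

φ(179) = 179 − 1 = 178 = 2 · 89.
Since (Z/179Z)^× is cyclic of order 178, the number of elements of order d is φ(d) when d | 178 and 0 otherwise.
2 | 178, and φ(2) = 2 − 1 = 1.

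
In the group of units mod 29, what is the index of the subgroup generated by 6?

Since 6 ∈ (Z/29Z)^×, its order divides φ(29) = 29 − 1 = 28 = 2^2 · 7.
Divisors of 28: 1, 2, 4, 7, 14, 28.
Check 6^d mod 29 for each divisor in increasing order:
6^1 ≡ 6 (mod 29)
6^2 ≡ 7 (mod 29)
6^4 ≡ 20 (mod 29)
6^7 ≡ 28 (mod 29)
6^14 ≡ 1 (mod 29) ✓
So ord_29(6) = 14, hence |⟨6⟩| = 14.
Index = |(Z/29Z)^×| / |⟨6⟩| = 28 / 14 = 2.

2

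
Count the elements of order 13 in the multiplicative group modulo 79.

12

φ(79) = 79 − 1 = 78 = 2 · 3 · 13.
In a cyclic group of order 78, there are φ(d) elements of order d for each divisor d of 78, and zero for non-divisors.
13 | 78, and φ(13) = 13 − 1 = 12.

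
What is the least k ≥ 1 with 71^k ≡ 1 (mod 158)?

ord(71) | φ(158) = φ(2)·φ(79) = 1·78 = 78 = 2 · 3 · 13.
Divisors of 78: 1, 2, 3, 6, 13, 26, 39, 78.
Test each divisor d:
71^1 ≡ 71
71^2 ≡ 143
71^3 ≡ 41
71^6 ≡ 101
71^13 ≡ 157
71^26 ≡ 1
Hence ord(71) = 26.

26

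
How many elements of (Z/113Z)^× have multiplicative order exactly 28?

12

φ(113) = 113 − 1 = 112 = 2^4 · 7.
In a cyclic group of order 112, there are φ(d) elements of order d for each divisor d of 112, and zero for non-divisors.
28 = 2^2 · 7 divides 112, and φ(28) = 12.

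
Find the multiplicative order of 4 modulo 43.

The order of 4 must divide φ(43) = 43 − 1 = 42 = 2 · 3 · 7.
Divisors of 42: 1, 2, 3, 6, 7, 14, 21, 42.
Test each divisor d:
4^1 ≡ 4
4^2 ≡ 16
4^3 ≡ 21
4^6 ≡ 11
4^7 ≡ 1
Therefore the multiplicative order of 4 modulo 43 is 7.

7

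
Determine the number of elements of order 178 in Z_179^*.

88

φ(179) = 179 − 1 = 178 = 2 · 89.
(Z/179Z)^× is cyclic (|G| = 178); a cyclic group of order m has exactly φ(d) elements of each order d | m, and none otherwise.
178 = 2 · 89 divides 178, and φ(178) = 88.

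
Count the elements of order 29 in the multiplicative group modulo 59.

φ(59) = 59 − 1 = 58 = 2 · 29.
(Z/59Z)^× is cyclic (|G| = 58); a cyclic group of order m has exactly φ(d) elements of each order d | m, and none otherwise.
29 | 58, and φ(29) = 29 − 1 = 28.

28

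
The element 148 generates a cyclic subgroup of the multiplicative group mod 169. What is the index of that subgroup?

3

ord(148) | φ(169) = φ(13^2) = 13·(13−1) = 156 = 2^2 · 3 · 13.
Divisors of 156: 1, 2, 3, 4, 6, 12, 13, 26, 39, 52, 78, 156.
Test each divisor d:
148^1 ≡ 148 (mod 169)
148^2 ≡ 103 (mod 169)
148^3 ≡ 34 (mod 169)
148^4 ≡ 131 (mod 169)
148^6 ≡ 142 (mod 169)
148^12 ≡ 53 (mod 169)
148^13 ≡ 70 (mod 169)
148^26 ≡ 168 (mod 169)
148^39 ≡ 99 (mod 169)
148^52 ≡ 1 (mod 169) ✓
Thus |⟨148⟩| = ord(148) = 52.
The index is φ(169) / ord(148) = 156 / 52 = 3.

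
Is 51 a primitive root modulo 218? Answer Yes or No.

Yes

φ(218) = φ(2)·φ(109) = 1·108 = 108 = 2^2 · 3^3.
An element g generates (Z/218Z)^× iff g^(108/q) ≢ 1 (mod 218) for each prime q ∈ {2, 3}.
51^54 ≡ 217 (mod 218)  [q = 2: ≢ 1 ✓]
51^36 ≡ 63 (mod 218)  [q = 3: ≢ 1 ✓]
Every test exponent gives a nontrivial residue, hence 51 generates the full group.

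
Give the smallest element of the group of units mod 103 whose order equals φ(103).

φ(103) = 103 − 1 = 102 = 2 · 3 · 17.
g is a primitive root iff g^(102/q) ≢ 1 (mod 103) for each prime q ∈ {2, 3, 17}.
g = 2: 2^51 ≡ 1 — hits 1, so not a primitive root.
g = 3: 3^51 ≡ 102; 3^34 ≡ 1 — hits 1, so not a primitive root.
g = 4: 4^51 ≡ 1 — hits 1, so not a primitive root.
g = 5: 5^51 ≡ 102; 5^34 ≡ 56; 5^6 ≡ 72 — none is 1, so 5 is a primitive root.
Hence the least primitive root of 103 is 5.

5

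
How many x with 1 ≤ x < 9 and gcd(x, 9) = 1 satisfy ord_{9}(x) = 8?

0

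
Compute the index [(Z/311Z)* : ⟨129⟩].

1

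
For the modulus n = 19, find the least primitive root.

2

φ(19) = 19 − 1 = 18 = 2 · 3^2.
Test candidates g = 2, 3, … against the prime factors q ∈ {2, 3} of φ(19): g is a generator iff g^(18/q) ≢ 1 for every such q.
g = 2: 2^9 ≡ 18; 2^6 ≡ 7 — none is 1, so 2 is a primitive root.
So 2 is the smallest generator of (Z/19Z)^×.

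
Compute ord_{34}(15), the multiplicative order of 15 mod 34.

8

The order of 15 must divide φ(34) = φ(2)·φ(17) = 1·16 = 16 = 2^4.
Divisors of 16: 1, 2, 4, 8, 16.
Check 15^d mod 34 for each divisor in increasing order:
15^1 ≡ 15 (mod 34)
15^2 ≡ 21 (mod 34)
15^4 ≡ 33 (mod 34)
15^8 ≡ 1 (mod 34) ✓
So ord_34(15) = 8.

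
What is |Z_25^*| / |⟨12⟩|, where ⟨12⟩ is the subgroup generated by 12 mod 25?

1

ord(12) | φ(25) = φ(5^2) = 5·(5−1) = 20 = 2^2 · 5.
Divisors of 20: 1, 2, 4, 5, 10, 20.
Evaluate successive powers at the divisors of 20:
12^1 ≡ 12 (mod 25)
12^2 ≡ 19 (mod 25)
12^4 ≡ 11 (mod 25)
12^5 ≡ 7 (mod 25)
12^10 ≡ 24 (mod 25)
12^20 ≡ 1 (mod 25) ✓
So ord_25(12) = 20, hence |⟨12⟩| = 20.
Index = |(Z/25Z)^×| / |⟨12⟩| = 20 / 20 = 1.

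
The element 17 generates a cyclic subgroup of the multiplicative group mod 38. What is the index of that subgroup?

2

By Lagrange's theorem, ord_38(17) divides φ(38) = φ(2)·φ(19) = 1·18 = 18 = 2 · 3^2.
Divisors of 18: 1, 2, 3, 6, 9, 18.
Compute 17^d (mod 38) for the divisors d until we hit 1:
17^1 ≡ 17
17^2 ≡ 23
17^3 ≡ 11
17^6 ≡ 7
17^9 ≡ 1
So ord_38(17) = 9, hence |⟨17⟩| = 9.
The index is φ(38) / ord(17) = 18 / 9 = 2.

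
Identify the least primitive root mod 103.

5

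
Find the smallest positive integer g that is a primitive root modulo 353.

3

φ(353) = 353 − 1 = 352 = 2^5 · 11.
g is a primitive root iff g^(352/q) ≢ 1 (mod 353) for each prime q ∈ {2, 11}.
g = 2: 2^176 ≡ 1 — hits 1, so not a primitive root.
g = 3: 3^176 ≡ 352; 3^32 ≡ 140 — none is 1, so 3 is a primitive root.
Hence the least primitive root of 353 is 3.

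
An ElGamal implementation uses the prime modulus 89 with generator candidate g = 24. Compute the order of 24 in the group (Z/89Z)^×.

88

Since 24 ∈ (Z/89Z)^×, its order divides φ(89) = 89 − 1 = 88 = 2^3 · 11.
Divisors of 88: 1, 2, 4, 8, 11, 22, 44, 88.
Check 24^d mod 89 for each divisor in increasing order:
24^1 ≡ 24
24^2 ≡ 42
24^4 ≡ 73
24^8 ≡ 78
24^11 ≡ 37
24^22 ≡ 34
24^44 ≡ 88
24^88 ≡ 1
So ord_89(24) = 88.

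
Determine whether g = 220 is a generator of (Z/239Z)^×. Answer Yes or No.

φ(239) = 239 − 1 = 238 = 2 · 7 · 17.
220 is a primitive root mod 239 iff 220^(φ(239)/q) ≢ 1 for every prime q | φ(239), i.e. q ∈ {2, 7, 17}.
220^119 ≡ 1 (mod 239)  [q = 2: ≡ 1 ✗]
220^34 ≡ 24 (mod 239)  [q = 7: ≢ 1 ✓]
220^14 ≡ 67 (mod 239)  [q = 17: ≢ 1 ✓]
Since 220^119 ≡ 1, the order of 220 divides 119 < 238, so 220 is not a primitive root.

No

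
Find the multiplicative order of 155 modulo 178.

88

Since 155 ∈ (Z/178Z)^×, its order divides φ(178) = φ(2)·φ(89) = 1·88 = 88 = 2^3 · 11.
Divisors of 88: 1, 2, 4, 8, 11, 22, 44, 88.
Test each divisor d:
155^1 ≡ 155 (mod 178)
155^2 ≡ 173 (mod 178)
155^4 ≡ 25 (mod 178)
155^8 ≡ 91 (mod 178)
155^11 ≡ 141 (mod 178)
155^22 ≡ 123 (mod 178)
155^44 ≡ 177 (mod 178)
155^88 ≡ 1 (mod 178) ✓
So ord_178(155) = 88.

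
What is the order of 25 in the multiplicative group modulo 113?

56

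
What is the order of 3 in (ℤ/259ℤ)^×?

18

ord(3) | φ(259) = φ(7·37) = (7−1)·(37−1) = 6·36 = 216 = 2^3 · 3^3.
Divisors of 216: 1, 2, 3, 4, 6, 8, 9, 12, 18, 24, 27, 36, 54, 72, 108, 216.
Compute 3^d (mod 259) for the divisors d until we hit 1:
3^1 ≡ 3 (mod 259)
3^2 ≡ 9 (mod 259)
3^3 ≡ 27 (mod 259)
3^4 ≡ 81 (mod 259)
3^6 ≡ 211 (mod 259)
3^8 ≡ 86 (mod 259)
3^9 ≡ 258 (mod 259)
3^12 ≡ 232 (mod 259)
3^18 ≡ 1 (mod 259) ✓
Therefore the multiplicative order of 3 modulo 259 is 18.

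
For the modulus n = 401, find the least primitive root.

φ(401) = 401 − 1 = 400 = 2^4 · 5^2.
g is a primitive root iff g^(400/q) ≢ 1 (mod 401) for each prime q ∈ {2, 5}.
g = 2: 2^200 ≡ 1 — hits 1, so not a primitive root.
g = 3: 3^200 ≡ 400; 3^80 ≡ 72 — none is 1, so 3 is a primitive root.
So 3 is the smallest generator of (Z/401Z)^×.

3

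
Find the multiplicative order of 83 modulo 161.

By Lagrange's theorem, ord_161(83) divides φ(161) = φ(7·23) = (7−1)·(23−1) = 6·22 = 132 = 2^2 · 3 · 11.
Divisors of 132: 1, 2, 3, 4, 6, 11, 12, 22, 33, 44, 66, 132.
Check 83^d mod 161 for each divisor in increasing order:
83^1 ≡ 83 (mod 161)
83^2 ≡ 127 (mod 161)
83^3 ≡ 76 (mod 161)
83^4 ≡ 29 (mod 161)
83^6 ≡ 141 (mod 161)
83^11 ≡ 160 (mod 161)
83^12 ≡ 78 (mod 161)
83^22 ≡ 1 (mod 161) ✓
The smallest such exponent is 22, so the order of 83 is 22.

22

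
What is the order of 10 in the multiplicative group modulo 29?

28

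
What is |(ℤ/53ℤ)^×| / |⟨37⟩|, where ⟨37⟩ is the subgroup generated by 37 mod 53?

2

By Lagrange's theorem, ord_53(37) divides φ(53) = 53 − 1 = 52 = 2^2 · 13.
Divisors of 52: 1, 2, 4, 13, 26, 52.
Evaluate successive powers at the divisors of 52:
37^1 ≡ 37 (mod 53)
37^2 ≡ 44 (mod 53)
37^4 ≡ 28 (mod 53)
37^13 ≡ 52 (mod 53)
37^26 ≡ 1 (mod 53) ✓
So ord_53(37) = 26, hence |⟨37⟩| = 26.
The index is φ(53) / ord(37) = 52 / 26 = 2.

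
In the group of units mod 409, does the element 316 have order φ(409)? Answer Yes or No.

Yes

φ(409) = 409 − 1 = 408 = 2^3 · 3 · 17.
Test 316^(408/q) mod 409 for each prime factor q of 408:
316^204 ≡ 408 (mod 409)  [q = 2: ≢ 1 ✓]
316^136 ≡ 53 (mod 409)  [q = 3: ≢ 1 ✓]
316^24 ≡ 5 (mod 409)  [q = 17: ≢ 1 ✓]
All checks pass, so 316 has order 408 and is a primitive root modulo 409.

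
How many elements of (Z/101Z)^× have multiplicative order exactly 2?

1

φ(101) = 101 − 1 = 100 = 2^2 · 5^2.
Since (Z/101Z)^× is cyclic of order 100, the number of elements of order d is φ(d) when d | 100 and 0 otherwise.
2 | 100, and φ(2) = 2 − 1 = 1.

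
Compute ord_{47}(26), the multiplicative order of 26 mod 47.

ord(26) | φ(47) = 47 − 1 = 46 = 2 · 23.
Divisors of 46: 1, 2, 23, 46.
Evaluate successive powers at the divisors of 46:
26^1 ≡ 26 (mod 47)
26^2 ≡ 18 (mod 47)
26^23 ≡ 46 (mod 47)
26^46 ≡ 1 (mod 47) ✓
The smallest such exponent is 46, so the order of 26 is 46.

46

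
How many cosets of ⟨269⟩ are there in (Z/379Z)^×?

Since 269 ∈ (Z/379Z)^×, its order divides φ(379) = 379 − 1 = 378 = 2 · 3^3 · 7.
Divisors of 378: 1, 2, 3, 6, 7, 9, 14, 18, 21, 27, 42, 54, 63, 126, 189, 378.
Check 269^d mod 379 for each divisor in increasing order:
269^1 ≡ 269
269^2 ≡ 351
269^3 ≡ 48
269^6 ≡ 30
269^7 ≡ 111
269^9 ≡ 303
269^14 ≡ 193
269^18 ≡ 91
269^21 ≡ 199
269^27 ≡ 285
269^42 ≡ 185
269^54 ≡ 119
269^63 ≡ 52
269^126 ≡ 51
269^189 ≡ 378
269^378 ≡ 1
The order of 269 is 378, so the subgroup it generates has 378 elements.
Index = |(Z/379Z)^×| / |⟨269⟩| = 378 / 378 = 1.

1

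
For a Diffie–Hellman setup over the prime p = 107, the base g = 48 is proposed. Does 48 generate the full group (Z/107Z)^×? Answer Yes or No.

φ(107) = 107 − 1 = 106 = 2 · 53.
An element g generates (Z/107Z)^× iff g^(106/q) ≢ 1 (mod 107) for each prime q ∈ {2, 53}.
48^53 ≡ 1 (mod 107)  [q = 2: ≡ 1 ✗]
48^2 ≡ 57 (mod 107)  [q = 53: ≢ 1 ✓]
48^53 ≡ 1 shows ord(48) | 53, strictly less than φ(107); not a primitive root.

No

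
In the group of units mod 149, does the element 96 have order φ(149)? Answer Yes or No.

φ(149) = 149 − 1 = 148 = 2^2 · 37.
It suffices to check that the order of 96 is not a proper divisor of 148: compute 96^(148/q) for q ∈ {2, 37}.
96^74 ≡ 1 (mod 149)  [q = 2: ≡ 1 ✗]
96^4 ≡ 37 (mod 149)  [q = 37: ≢ 1 ✓]
Since 96^74 ≡ 1, the order of 96 divides 74 < 148, so 96 is not a primitive root.

No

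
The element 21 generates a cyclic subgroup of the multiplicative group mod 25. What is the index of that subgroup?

4

Since 21 ∈ (Z/25Z)^×, its order divides φ(25) = φ(5^2) = 5·(5−1) = 20 = 2^2 · 5.
Divisors of 20: 1, 2, 4, 5, 10, 20.
Compute 21^d (mod 25) for the divisors d until we hit 1:
21^1 ≡ 21 (mod 25)
21^2 ≡ 16 (mod 25)
21^4 ≡ 6 (mod 25)
21^5 ≡ 1 (mod 25) ✓
Thus |⟨21⟩| = ord(21) = 5.
The index is φ(25) / ord(21) = 20 / 5 = 4.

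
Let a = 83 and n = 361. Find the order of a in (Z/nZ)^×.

57

Since 83 ∈ (Z/361Z)^×, its order divides φ(361) = φ(19^2) = 19·(19−1) = 342 = 2 · 3^2 · 19.
Divisors of 342: 1, 2, 3, 6, 9, 18, 19, 38, 57, 114, 171, 342.
Test each divisor d:
83^1 ≡ 83 (mod 361)
83^2 ≡ 30 (mod 361)
83^3 ≡ 324 (mod 361)
83^6 ≡ 286 (mod 361)
83^9 ≡ 248 (mod 361)
83^18 ≡ 134 (mod 361)
83^19 ≡ 292 (mod 361)
83^38 ≡ 68 (mod 361)
83^57 ≡ 1 (mod 361) ✓
Therefore the multiplicative order of 83 modulo 361 is 57.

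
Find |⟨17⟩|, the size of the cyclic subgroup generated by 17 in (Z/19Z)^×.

By Lagrange's theorem, ord_19(17) divides φ(19) = 19 − 1 = 18 = 2 · 3^2.
Divisors of 18: 1, 2, 3, 6, 9, 18.
Test each divisor d:
17^1 ≡ 17
17^2 ≡ 4
17^3 ≡ 11
17^6 ≡ 7
17^9 ≡ 1
So ord_19(17) = 9.

9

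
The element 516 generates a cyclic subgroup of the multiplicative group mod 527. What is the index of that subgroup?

The order of 516 must divide φ(527) = φ(17·31) = (17−1)·(31−1) = 16·30 = 480 = 2^5 · 3 · 5.
Divisors of 480: 1, 2, 3, 4, 5, 6, 8, 10, 12, 15, 16, 20, 24, 30, 32, 40, 48, 60, 80, 96, 120, 160, 240, 480.
Compute 516^d (mod 527) for the divisors d until we hit 1:
516^1 ≡ 516 (mod 527)
516^2 ≡ 121 (mod 527)
516^3 ≡ 250 (mod 527)
516^4 ≡ 412 (mod 527)
516^5 ≡ 211 (mod 527)
516^6 ≡ 314 (mod 527)
516^8 ≡ 50 (mod 527)
516^10 ≡ 253 (mod 527)
516^12 ≡ 47 (mod 527)
516^15 ≡ 156 (mod 527)
516^16 ≡ 392 (mod 527)
516^20 ≡ 242 (mod 527)
516^24 ≡ 101 (mod 527)
516^30 ≡ 94 (mod 527)
516^32 ≡ 307 (mod 527)
516^40 ≡ 67 (mod 527)
516^48 ≡ 188 (mod 527)
516^60 ≡ 404 (mod 527)
516^80 ≡ 273 (mod 527)
516^96 ≡ 35 (mod 527)
516^120 ≡ 373 (mod 527)
516^160 ≡ 222 (mod 527)
516^240 ≡ 1 (mod 527) ✓
Thus |⟨516⟩| = ord(516) = 240.
The index is φ(527) / ord(516) = 480 / 240 = 2.

2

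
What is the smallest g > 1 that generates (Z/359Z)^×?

7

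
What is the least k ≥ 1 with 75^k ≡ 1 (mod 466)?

232

The order of 75 must divide φ(466) = φ(2)·φ(233) = 1·232 = 232 = 2^3 · 29.
Divisors of 232: 1, 2, 4, 8, 29, 58, 116, 232.
Evaluate successive powers at the divisors of 232:
75^1 ≡ 75 (mod 466)
75^2 ≡ 33 (mod 466)
75^4 ≡ 157 (mod 466)
75^8 ≡ 417 (mod 466)
75^29 ≡ 369 (mod 466)
75^58 ≡ 89 (mod 466)
75^116 ≡ 465 (mod 466)
75^232 ≡ 1 (mod 466) ✓
Therefore the multiplicative order of 75 modulo 466 is 232.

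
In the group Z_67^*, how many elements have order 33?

φ(67) = 67 − 1 = 66 = 2 · 3 · 11.
In a cyclic group of order 66, there are φ(d) elements of order d for each divisor d of 66, and zero for non-divisors.
33 = 3 · 11 divides 66, and φ(33) = 20.

20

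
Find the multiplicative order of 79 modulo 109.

108

ord(79) | φ(109) = 109 − 1 = 108 = 2^2 · 3^3.
Divisors of 108: 1, 2, 3, 4, 6, 9, 12, 18, 27, 36, 54, 108.
Evaluate successive powers at the divisors of 108:
79^1 ≡ 79
79^2 ≡ 28
79^3 ≡ 32
79^4 ≡ 21
79^6 ≡ 43
79^9 ≡ 68
79^12 ≡ 105
79^18 ≡ 46
79^27 ≡ 76
79^36 ≡ 45
79^54 ≡ 108
79^108 ≡ 1
Therefore the multiplicative order of 79 modulo 109 is 108.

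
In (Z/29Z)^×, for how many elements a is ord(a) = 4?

φ(29) = 29 − 1 = 28 = 2^2 · 7.
Since (Z/29Z)^× is cyclic of order 28, the number of elements of order d is φ(d) when d | 28 and 0 otherwise.
4 = 2^2 divides 28, and φ(4) = 2.

2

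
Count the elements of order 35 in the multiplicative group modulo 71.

24

φ(71) = 71 − 1 = 70 = 2 · 5 · 7.
In a cyclic group of order 70, there are φ(d) elements of order d for each divisor d of 70, and zero for non-divisors.
35 = 5 · 7 divides 70, and φ(35) = 24.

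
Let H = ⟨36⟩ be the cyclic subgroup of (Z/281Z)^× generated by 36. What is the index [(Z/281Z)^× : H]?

10

ord(36) | φ(281) = 281 − 1 = 280 = 2^3 · 5 · 7.
Divisors of 280: 1, 2, 4, 5, 7, 8, 10, 14, 20, 28, 35, 40, 56, 70, 140, 280.
Evaluate successive powers at the divisors of 280:
36^1 ≡ 36 (mod 281)
36^2 ≡ 172 (mod 281)
36^4 ≡ 79 (mod 281)
36^5 ≡ 34 (mod 281)
36^7 ≡ 228 (mod 281)
36^8 ≡ 59 (mod 281)
36^10 ≡ 32 (mod 281)
36^14 ≡ 280 (mod 281)
36^20 ≡ 181 (mod 281)
36^28 ≡ 1 (mod 281) ✓
Thus |⟨36⟩| = ord(36) = 28.
[(Z/281Z)^× : ⟨36⟩] = 280/28 = 10.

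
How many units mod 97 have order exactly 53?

0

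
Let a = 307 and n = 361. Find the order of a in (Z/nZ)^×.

18

By Lagrange's theorem, ord_361(307) divides φ(361) = φ(19^2) = 19·(19−1) = 342 = 2 · 3^2 · 19.
Divisors of 342: 1, 2, 3, 6, 9, 18, 19, 38, 57, 114, 171, 342.
Check 307^d mod 361 for each divisor in increasing order:
307^1 ≡ 307
307^2 ≡ 28
307^3 ≡ 293
307^6 ≡ 292
307^9 ≡ 360
307^18 ≡ 1
Therefore the multiplicative order of 307 modulo 361 is 18.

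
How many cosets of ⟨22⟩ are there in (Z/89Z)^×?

4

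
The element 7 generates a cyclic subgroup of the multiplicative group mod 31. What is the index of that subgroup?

2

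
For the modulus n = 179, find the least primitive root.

2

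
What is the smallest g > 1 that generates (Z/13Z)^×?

2

φ(13) = 13 − 1 = 12 = 2^2 · 3.
Test candidates g = 2, 3, … against the prime factors q ∈ {2, 3} of φ(13): g is a generator iff g^(12/q) ≢ 1 for every such q.
g = 2: 2^6 ≡ 12; 2^4 ≡ 3 — none is 1, so 2 is a primitive root.
So 2 is the smallest generator of (Z/13Z)^×.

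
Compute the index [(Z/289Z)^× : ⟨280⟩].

2

By Lagrange's theorem, ord_289(280) divides φ(289) = φ(17^2) = 17·(17−1) = 272 = 2^4 · 17.
Divisors of 272: 1, 2, 4, 8, 16, 17, 34, 68, 136, 272.
Compute 280^d (mod 289) for the divisors d until we hit 1:
280^1 ≡ 280 (mod 289)
280^2 ≡ 81 (mod 289)
280^4 ≡ 203 (mod 289)
280^8 ≡ 171 (mod 289)
280^16 ≡ 52 (mod 289)
280^17 ≡ 110 (mod 289)
280^34 ≡ 251 (mod 289)
280^68 ≡ 288 (mod 289)
280^136 ≡ 1 (mod 289) ✓
So ord_289(280) = 136, hence |⟨280⟩| = 136.
Index = |(Z/289Z)^×| / |⟨280⟩| = 272 / 136 = 2.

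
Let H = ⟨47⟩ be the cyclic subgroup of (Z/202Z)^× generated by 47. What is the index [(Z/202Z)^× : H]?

2

The order of 47 must divide φ(202) = φ(2)·φ(101) = 1·100 = 100 = 2^2 · 5^2.
Divisors of 100: 1, 2, 4, 5, 10, 20, 25, 50, 100.
Test each divisor d:
47^1 ≡ 47 (mod 202)
47^2 ≡ 189 (mod 202)
47^4 ≡ 169 (mod 202)
47^5 ≡ 65 (mod 202)
47^10 ≡ 185 (mod 202)
47^20 ≡ 87 (mod 202)
47^25 ≡ 201 (mod 202)
47^50 ≡ 1 (mod 202) ✓
The order of 47 is 50, so the subgroup it generates has 50 elements.
[(Z/202Z)^× : ⟨47⟩] = 100/50 = 2.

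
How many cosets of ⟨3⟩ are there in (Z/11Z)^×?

ord(3) | φ(11) = 11 − 1 = 10 = 2 · 5.
Divisors of 10: 1, 2, 5, 10.
Evaluate successive powers at the divisors of 10:
3^1 ≡ 3 (mod 11)
3^2 ≡ 9 (mod 11)
3^5 ≡ 1 (mod 11) ✓
The order of 3 is 5, so the subgroup it generates has 5 elements.
Index = |(Z/11Z)^×| / |⟨3⟩| = 10 / 5 = 2.

2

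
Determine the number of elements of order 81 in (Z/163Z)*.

54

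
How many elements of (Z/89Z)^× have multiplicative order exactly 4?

2

φ(89) = 89 − 1 = 88 = 2^3 · 11.
(Z/89Z)^× is cyclic (|G| = 88); a cyclic group of order m has exactly φ(d) elements of each order d | m, and none otherwise.
4 = 2^2 divides 88, and φ(4) = 2.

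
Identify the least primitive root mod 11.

2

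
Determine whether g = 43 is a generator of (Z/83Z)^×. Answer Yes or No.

Yes

φ(83) = 83 − 1 = 82 = 2 · 41.
Test 43^(82/q) mod 83 for each prime factor q of 82:
43^41 ≡ 82 (mod 83)  [q = 2: ≢ 1 ✓]
43^2 ≡ 23 (mod 83)  [q = 41: ≢ 1 ✓]
None equal 1, so ord_83(43) = 82: 43 is a primitive root.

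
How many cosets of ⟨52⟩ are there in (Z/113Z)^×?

2

ord(52) | φ(113) = 113 − 1 = 112 = 2^4 · 7.
Divisors of 112: 1, 2, 4, 7, 8, 14, 16, 28, 56, 112.
Evaluate successive powers at the divisors of 112:
52^1 ≡ 52
52^2 ≡ 105
52^4 ≡ 64
52^7 ≡ 44
52^8 ≡ 28
52^14 ≡ 15
52^16 ≡ 106
52^28 ≡ 112
52^56 ≡ 1
The order of 52 is 56, so the subgroup it generates has 56 elements.
Index = |(Z/113Z)^×| / |⟨52⟩| = 112 / 56 = 2.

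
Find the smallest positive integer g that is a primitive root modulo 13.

2

φ(13) = 13 − 1 = 12 = 2^2 · 3.
Test candidates g = 2, 3, … against the prime factors q ∈ {2, 3} of φ(13): g is a generator iff g^(12/q) ≢ 1 for every such q.
g = 2: 2^6 ≡ 12; 2^4 ≡ 3 — none is 1, so 2 is a primitive root.
The smallest primitive root modulo 13 is 2.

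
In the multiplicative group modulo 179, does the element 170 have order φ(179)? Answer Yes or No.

Yes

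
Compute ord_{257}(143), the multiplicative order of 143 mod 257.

128

The order of 143 must divide φ(257) = 257 − 1 = 256 = 2^8.
Divisors of 256: 1, 2, 4, 8, 16, 32, 64, 128, 256.
Evaluate successive powers at the divisors of 256:
143^1 ≡ 143
143^2 ≡ 146
143^4 ≡ 242
143^8 ≡ 225
143^16 ≡ 253
143^32 ≡ 16
143^64 ≡ 256
143^128 ≡ 1
So ord_257(143) = 128.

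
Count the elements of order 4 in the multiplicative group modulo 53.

2

φ(53) = 53 − 1 = 52 = 2^2 · 13.
In a cyclic group of order 52, there are φ(d) elements of order d for each divisor d of 52, and zero for non-divisors.
4 = 2^2 divides 52, and φ(4) = 2.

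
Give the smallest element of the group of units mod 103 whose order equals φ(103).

5

φ(103) = 103 − 1 = 102 = 2 · 3 · 17.
Test candidates g = 2, 3, … against the prime factors q ∈ {2, 3, 17} of φ(103): g is a generator iff g^(102/q) ≢ 1 for every such q.
g = 2: 2^51 ≡ 1 — hits 1, so not a primitive root.
g = 3: 3^51 ≡ 102; 3^34 ≡ 1 — hits 1, so not a primitive root.
g = 4: 4^51 ≡ 1 — hits 1, so not a primitive root.
g = 5: 5^51 ≡ 102; 5^34 ≡ 56; 5^6 ≡ 72 — none is 1, so 5 is a primitive root.
So 5 is the smallest generator of (Z/103Z)^×.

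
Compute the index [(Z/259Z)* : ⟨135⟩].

6

By Lagrange's theorem, ord_259(135) divides φ(259) = φ(7·37) = (7−1)·(37−1) = 6·36 = 216 = 2^3 · 3^3.
Divisors of 216: 1, 2, 3, 4, 6, 8, 9, 12, 18, 24, 27, 36, 54, 72, 108, 216.
Compute 135^d (mod 259) for the divisors d until we hit 1:
135^1 ≡ 135 (mod 259)
135^2 ≡ 95 (mod 259)
135^3 ≡ 134 (mod 259)
135^4 ≡ 219 (mod 259)
135^6 ≡ 85 (mod 259)
135^8 ≡ 46 (mod 259)
135^9 ≡ 253 (mod 259)
135^12 ≡ 232 (mod 259)
135^18 ≡ 36 (mod 259)
135^24 ≡ 211 (mod 259)
135^27 ≡ 43 (mod 259)
135^36 ≡ 1 (mod 259) ✓
So ord_259(135) = 36, hence |⟨135⟩| = 36.
[(Z/259Z)^× : ⟨135⟩] = 216/36 = 6.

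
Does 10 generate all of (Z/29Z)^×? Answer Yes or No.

Yes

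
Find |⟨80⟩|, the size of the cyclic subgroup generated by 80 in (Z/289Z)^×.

ord(80) | φ(289) = φ(17^2) = 17·(17−1) = 272 = 2^4 · 17.
Divisors of 272: 1, 2, 4, 8, 16, 17, 34, 68, 136, 272.
Test each divisor d:
80^1 ≡ 80 (mod 289)
80^2 ≡ 42 (mod 289)
80^4 ≡ 30 (mod 289)
80^8 ≡ 33 (mod 289)
80^16 ≡ 222 (mod 289)
80^17 ≡ 131 (mod 289)
80^34 ≡ 110 (mod 289)
80^68 ≡ 251 (mod 289)
80^136 ≡ 288 (mod 289)
80^272 ≡ 1 (mod 289) ✓
The smallest such exponent is 272, so the order of 80 is 272.

272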